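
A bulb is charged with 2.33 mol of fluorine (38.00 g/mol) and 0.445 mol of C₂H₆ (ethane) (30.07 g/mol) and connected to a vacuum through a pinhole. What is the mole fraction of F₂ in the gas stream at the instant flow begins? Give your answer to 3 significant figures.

0.823

Each component's effusion rate ∝ (its partial pressure)·(1/√M) ∝ n_i/√M_i.
x_F₂(eff) = (n_F₂/√M_F₂) / (n_F₂/√M_F₂ + n_C₂H₆/√M_C₂H₆)
= (2.33/√38.00) / (2.33/√38.00 + 0.445/√30.07) = 0.3780/(0.3780 + 0.08115) = 0.823.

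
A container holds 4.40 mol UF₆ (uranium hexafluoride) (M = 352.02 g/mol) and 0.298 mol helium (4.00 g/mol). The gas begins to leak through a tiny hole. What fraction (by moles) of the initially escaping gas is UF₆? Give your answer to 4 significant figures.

0.6115

The effusion rate of species i is ∝ p_i/√M_i ∝ n_i/√M_i.
x_UF₆(eff) = (n_UF₆/√M_UF₆) / (n_UF₆/√M_UF₆ + n_He/√M_He)
= (4.40/√352.02) / (4.40/√352.02 + 0.298/√4.00) = 0.2345/(0.2345 + 0.1490) = 0.6115.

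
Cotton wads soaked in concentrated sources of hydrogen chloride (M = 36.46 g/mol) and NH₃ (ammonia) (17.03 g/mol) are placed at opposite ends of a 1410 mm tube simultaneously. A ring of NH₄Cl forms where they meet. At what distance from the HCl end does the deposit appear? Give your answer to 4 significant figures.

572.4 mm

Distances travelled in equal time are proportional to diffusion rates, so d_HCl/d_NH₃ = √(M_NH₃/M_HCl) = √(17.03/36.46) = 0.6834.
With d_HCl + d_NH₃ = 1410 mm, d_NH₃ = 1410/(1 + 0.6834) = 837.6 mm.
d_HCl = 1410 − 837.6 = 572.4 mm.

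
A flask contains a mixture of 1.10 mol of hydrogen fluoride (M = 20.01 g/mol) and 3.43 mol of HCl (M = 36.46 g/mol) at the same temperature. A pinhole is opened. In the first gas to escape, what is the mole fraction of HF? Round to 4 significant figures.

0.3021

Rate_i ∝ x_i/√M_i (Graham's law weighted by mole fraction), so the effusate composition follows n_i/√M_i.
So x_HF in the escaping gas = (n_HF/√M_HF) / Σ(n_i/√M_i)
= (1.10/√20.01) / (1.10/√20.01 + 3.43/√36.46) = 0.2459/(0.2459 + 0.5680) = 0.3021.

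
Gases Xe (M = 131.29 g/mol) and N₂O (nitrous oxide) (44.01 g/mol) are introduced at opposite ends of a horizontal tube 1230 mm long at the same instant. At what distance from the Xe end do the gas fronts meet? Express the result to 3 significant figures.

451 mm

The fronts meet when d_Xe + d_N₂O = L with d_Xe/d_N₂O = √(M_N₂O/M_Xe) (Graham's law). Here √(M_N₂O/M_Xe) = √(44.01/131.29) = 0.5790.
With d_Xe + d_N₂O = 1230 mm, d_N₂O = 1230/(1 + 0.5790) = 779.0 mm.
d_Xe = 1230 − 779.0 = 451 mm.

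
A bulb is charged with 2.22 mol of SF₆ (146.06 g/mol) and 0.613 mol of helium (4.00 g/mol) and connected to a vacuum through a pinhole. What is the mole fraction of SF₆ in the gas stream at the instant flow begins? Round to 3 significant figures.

Effusion rate of each component ∝ n_i/√M_i (partial pressure × 1/√M).
So x_SF₆ in the escaping gas = (n_SF₆/√M_SF₆) / Σ(n_i/√M_i)
= (2.22/√146.06) / (2.22/√146.06 + 0.613/√4.00) = 0.1837/(0.1837 + 0.3065) = 0.375.

0.375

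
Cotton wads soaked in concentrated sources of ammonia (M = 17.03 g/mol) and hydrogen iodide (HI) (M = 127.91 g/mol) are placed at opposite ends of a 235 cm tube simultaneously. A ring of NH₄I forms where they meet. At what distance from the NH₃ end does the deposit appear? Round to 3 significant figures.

172 cm

Distances travelled in equal time are proportional to diffusion rates, so d_NH₃/d_HI = √(M_HI/M_NH₃) = √(127.91/17.03) = 2.741.
With d_NH₃ + d_HI = 235 cm, d_HI = 235/(1 + 2.741) = 62.82 cm.
d_NH₃ = 235 − 62.82 = 172 cm.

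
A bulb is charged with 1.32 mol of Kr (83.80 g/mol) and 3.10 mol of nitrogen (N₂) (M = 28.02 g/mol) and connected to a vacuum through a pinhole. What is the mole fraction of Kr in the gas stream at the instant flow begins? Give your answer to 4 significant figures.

Effusion rate of each component ∝ n_i/√M_i (partial pressure × 1/√M).
x_Kr(eff) = (n_Kr/√M_Kr) / (n_Kr/√M_Kr + n_N₂/√M_N₂)
= (1.32/√83.80) / (1.32/√83.80 + 3.10/√28.02) = 0.1442/(0.1442 + 0.5856) = 0.1976.

0.1976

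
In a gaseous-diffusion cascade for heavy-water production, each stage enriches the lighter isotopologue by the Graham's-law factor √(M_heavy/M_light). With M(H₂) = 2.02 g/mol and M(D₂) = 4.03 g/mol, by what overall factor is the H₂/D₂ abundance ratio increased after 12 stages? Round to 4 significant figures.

63.06

After 12 stages the ratio has grown by (√(4.03/2.02))^12 = (4.03/2.02)^(12/2).
= 1.99505^6 = 63.06.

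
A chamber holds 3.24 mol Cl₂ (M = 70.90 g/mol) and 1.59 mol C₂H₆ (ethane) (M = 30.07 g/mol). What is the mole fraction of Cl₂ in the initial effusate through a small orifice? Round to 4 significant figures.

Effusion rate of each component ∝ n_i/√M_i (partial pressure × 1/√M).
x_Cl₂(eff) = (n_Cl₂/√M_Cl₂) / (n_Cl₂/√M_Cl₂ + n_C₂H₆/√M_C₂H₆)
= (3.24/√70.90) / (3.24/√70.90 + 1.59/√30.07) = 0.3848/(0.3848 + 0.2900) = 0.5703.

0.5703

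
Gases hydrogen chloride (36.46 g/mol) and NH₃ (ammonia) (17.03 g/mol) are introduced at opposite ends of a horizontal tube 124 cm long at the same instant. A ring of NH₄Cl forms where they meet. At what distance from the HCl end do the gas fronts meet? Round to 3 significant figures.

In equal time, each gas travels a distance ∝ its rate ∝ 1/√M, so d_HCl/d_NH₃ = √(M_NH₃/M_HCl) = √(17.03/36.46) = 0.6834.
With d_HCl + d_NH₃ = 124 cm, d_NH₃ = 124/(1 + 0.6834) = 73.66 cm.
d_HCl = 124 − 73.66 = 50.3 cm.

50.3 cm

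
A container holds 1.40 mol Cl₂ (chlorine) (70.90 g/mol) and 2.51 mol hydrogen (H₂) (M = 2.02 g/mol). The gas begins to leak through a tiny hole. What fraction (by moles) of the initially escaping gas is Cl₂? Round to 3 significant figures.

The effusion rate of species i is ∝ p_i/√M_i ∝ n_i/√M_i.
Mole fraction of Cl₂ in the effusate = (n_Cl₂/√M_Cl₂) / (n_Cl₂/√M_Cl₂ + n_H₂/√M_H₂)
= (1.40/√70.90) / (1.40/√70.90 + 2.51/√2.02) = 0.1663/(0.1663 + 1.766) = 0.0860.

0.0860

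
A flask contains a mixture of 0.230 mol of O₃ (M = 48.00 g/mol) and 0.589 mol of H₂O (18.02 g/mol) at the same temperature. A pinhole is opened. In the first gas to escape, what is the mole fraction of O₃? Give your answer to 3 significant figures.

Effusion rate of each component ∝ n_i/√M_i (partial pressure × 1/√M).
x_O₃(eff) = (n_O₃/√M_O₃) / (n_O₃/√M_O₃ + n_H₂O/√M_H₂O)
= (0.230/√48.00) / (0.230/√48.00 + 0.589/√18.02) = 0.03320/(0.03320 + 0.1388) = 0.193.

0.193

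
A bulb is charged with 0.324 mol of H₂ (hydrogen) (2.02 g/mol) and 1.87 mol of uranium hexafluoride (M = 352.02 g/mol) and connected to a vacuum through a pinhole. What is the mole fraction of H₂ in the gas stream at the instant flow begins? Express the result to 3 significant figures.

The effusion rate of species i is ∝ p_i/√M_i ∝ n_i/√M_i.
Mole fraction of H₂ in the effusate = (n_H₂/√M_H₂) / (n_H₂/√M_H₂ + n_UF₆/√M_UF₆)
= (0.324/√2.02) / (0.324/√2.02 + 1.87/√352.02) = 0.2280/(0.2280 + 0.09967) = 0.696.

0.696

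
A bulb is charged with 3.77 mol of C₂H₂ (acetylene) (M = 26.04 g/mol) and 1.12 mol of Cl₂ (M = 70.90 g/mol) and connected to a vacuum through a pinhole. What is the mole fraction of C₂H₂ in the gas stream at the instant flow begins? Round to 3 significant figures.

Rate_i ∝ x_i/√M_i (Graham's law weighted by mole fraction), so the effusate composition follows n_i/√M_i.
So x_C₂H₂ in the escaping gas = (n_C₂H₂/√M_C₂H₂) / Σ(n_i/√M_i)
= (3.77/√26.04) / (3.77/√26.04 + 1.12/√70.90) = 0.7388/(0.7388 + 0.1330) = 0.847.

0.847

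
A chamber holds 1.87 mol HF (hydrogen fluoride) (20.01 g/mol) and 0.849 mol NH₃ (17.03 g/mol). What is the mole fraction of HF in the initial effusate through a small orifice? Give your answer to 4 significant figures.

Rate_i ∝ x_i/√M_i (Graham's law weighted by mole fraction), so the effusate composition follows n_i/√M_i.
Mole fraction of HF in the effusate = (n_HF/√M_HF) / (n_HF/√M_HF + n_NH₃/√M_NH₃)
= (1.87/√20.01) / (1.87/√20.01 + 0.849/√17.03) = 0.4180/(0.4180 + 0.2057) = 0.6702.

0.6702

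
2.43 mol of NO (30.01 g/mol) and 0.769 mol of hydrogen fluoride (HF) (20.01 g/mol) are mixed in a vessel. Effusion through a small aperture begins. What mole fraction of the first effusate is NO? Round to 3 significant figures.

0.721

Effusion rate of each component ∝ n_i/√M_i (partial pressure × 1/√M).
x_NO(eff) = (n_NO/√M_NO) / (n_NO/√M_NO + n_HF/√M_HF)
= (2.43/√30.01) / (2.43/√30.01 + 0.769/√20.01) = 0.4436/(0.4436 + 0.1719) = 0.721.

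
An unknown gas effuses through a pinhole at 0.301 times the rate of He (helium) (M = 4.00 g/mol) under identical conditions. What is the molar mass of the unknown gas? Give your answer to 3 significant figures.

By Graham's law, rate_X/rate_He = √(M_He/M_X).
0.301 = √(4.00/M_X)
M_X = 4.00 / 0.301² = 4.00 / 0.09060 = 44.1 g/mol

44.1 g/mol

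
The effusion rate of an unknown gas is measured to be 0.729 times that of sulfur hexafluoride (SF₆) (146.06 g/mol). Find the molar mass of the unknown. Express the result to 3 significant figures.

275 g/mol

From Graham's law, rate_X/rate_SF₆ = √(M_SF₆/M_X).
0.729 = √(146.06/M_X)
M_X = 146.06 / 0.729² = 146.06 / 0.5314 = 275 g/mol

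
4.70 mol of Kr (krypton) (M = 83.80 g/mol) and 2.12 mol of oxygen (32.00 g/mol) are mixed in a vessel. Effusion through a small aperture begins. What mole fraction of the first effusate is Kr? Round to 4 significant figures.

Effusion rate of each component ∝ n_i/√M_i (partial pressure × 1/√M).
x_Kr(eff) = (n_Kr/√M_Kr) / (n_Kr/√M_Kr + n_O₂/√M_O₂)
= (4.70/√83.80) / (4.70/√83.80 + 2.12/√32.00) = 0.5134/(0.5134 + 0.3748) = 0.5781.

0.5781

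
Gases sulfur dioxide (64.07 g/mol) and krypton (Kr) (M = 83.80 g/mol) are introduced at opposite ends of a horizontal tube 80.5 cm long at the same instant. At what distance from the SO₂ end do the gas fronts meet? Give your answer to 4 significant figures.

42.95 cm

Distances travelled in equal time are proportional to diffusion rates, so d_SO₂/d_Kr = √(M_Kr/M_SO₂) = √(83.80/64.07) = 1.144.
With d_SO₂ + d_Kr = 80.5 cm, d_Kr = 80.5/(1 + 1.144) = 37.55 cm.
d_SO₂ = 80.5 − 37.55 = 42.95 cm.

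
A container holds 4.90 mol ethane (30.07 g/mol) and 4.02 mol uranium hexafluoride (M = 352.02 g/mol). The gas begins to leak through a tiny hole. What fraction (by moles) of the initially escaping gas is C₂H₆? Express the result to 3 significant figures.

Effusion rate of each component ∝ n_i/√M_i (partial pressure × 1/√M).
x_C₂H₆(eff) = (n_C₂H₆/√M_C₂H₆) / (n_C₂H₆/√M_C₂H₆ + n_UF₆/√M_UF₆)
= (4.90/√30.07) / (4.90/√30.07 + 4.02/√352.02) = 0.8936/(0.8936 + 0.2143) = 0.807.

0.807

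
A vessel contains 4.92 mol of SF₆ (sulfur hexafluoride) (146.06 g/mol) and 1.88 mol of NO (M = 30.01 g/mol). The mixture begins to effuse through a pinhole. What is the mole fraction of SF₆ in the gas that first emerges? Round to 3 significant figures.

Each component's effusion rate ∝ (its partial pressure)·(1/√M) ∝ n_i/√M_i.
Mole fraction of SF₆ in the effusate = (n_SF₆/√M_SF₆) / (n_SF₆/√M_SF₆ + n_NO/√M_NO)
= (4.92/√146.06) / (4.92/√146.06 + 1.88/√30.01) = 0.4071/(0.4071 + 0.3432) = 0.543.

0.543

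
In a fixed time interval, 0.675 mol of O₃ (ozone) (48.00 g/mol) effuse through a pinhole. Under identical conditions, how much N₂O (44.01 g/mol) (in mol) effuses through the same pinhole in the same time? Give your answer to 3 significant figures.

0.705 mol

Graham's law gives rate_N₂O/rate_O₃ = √(M_O₃/M_N₂O) = √(48.00/44.01) = √1.091 = 1.044.
So the amount for N₂O is 0.675 × 1.044 = 0.705 mol.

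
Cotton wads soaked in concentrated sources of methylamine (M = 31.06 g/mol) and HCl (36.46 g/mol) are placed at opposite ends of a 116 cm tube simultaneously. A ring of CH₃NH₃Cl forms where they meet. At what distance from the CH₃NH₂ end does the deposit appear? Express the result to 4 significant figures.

In equal time, each gas travels a distance ∝ its rate ∝ 1/√M, so d_CH₃NH₂/d_HCl = √(M_HCl/M_CH₃NH₂) = √(36.46/31.06) = 1.083.
With d_CH₃NH₂ + d_HCl = 116 cm, d_HCl = 116/(1 + 1.083) = 55.68 cm.
d_CH₃NH₂ = 116 − 55.68 = 60.32 cm.

60.32 cm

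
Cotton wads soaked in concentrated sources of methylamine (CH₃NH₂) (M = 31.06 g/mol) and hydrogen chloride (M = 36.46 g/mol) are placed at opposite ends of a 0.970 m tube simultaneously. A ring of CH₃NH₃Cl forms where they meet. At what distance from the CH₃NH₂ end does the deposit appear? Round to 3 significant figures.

Graham's law gives d_CH₃NH₂/d_HCl = rate_CH₃NH₂/rate_HCl = √(M_HCl/M_CH₃NH₂) = √(36.46/31.06) = 1.083.
With d_CH₃NH₂ + d_HCl = 0.970 m, d_HCl = 0.970/(1 + 1.083) = 0.4656 m.
d_CH₃NH₂ = 0.970 − 0.4656 = 0.504 m.

0.504 m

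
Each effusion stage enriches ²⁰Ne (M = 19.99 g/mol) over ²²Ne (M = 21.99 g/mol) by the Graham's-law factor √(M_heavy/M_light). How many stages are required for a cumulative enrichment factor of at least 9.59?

48

Single-stage factor α = √(21.99/19.99), so ln α = ½ ln(1.10005) = 0.04768.
Need α^N ≥ 9.59 ⇒ N ≥ ln(9.59) / ln α = 2.261 / 0.04768 = 47.42.
Rounding up, N = 48 stages.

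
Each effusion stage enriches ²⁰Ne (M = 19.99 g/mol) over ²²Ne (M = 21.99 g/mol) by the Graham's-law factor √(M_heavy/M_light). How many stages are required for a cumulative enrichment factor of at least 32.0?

73

Single-stage factor α = √(21.99/19.99), so ln α = ½ ln(1.10005) = 0.04768.
Need α^N ≥ 32.0 ⇒ N ≥ ln(32.0) / ln α = 3.466 / 0.04768 = 72.69.
Minimum whole number of stages: N = 73.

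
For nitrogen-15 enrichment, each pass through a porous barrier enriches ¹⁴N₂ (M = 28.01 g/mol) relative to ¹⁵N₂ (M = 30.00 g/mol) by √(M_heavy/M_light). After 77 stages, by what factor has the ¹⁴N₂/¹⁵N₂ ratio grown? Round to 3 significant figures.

Overall factor = α^77 with α = √(30.00/28.01), i.e. (30.00/28.01)^(77/2).
= 1.07105^(77/2) = 14.0.

14.0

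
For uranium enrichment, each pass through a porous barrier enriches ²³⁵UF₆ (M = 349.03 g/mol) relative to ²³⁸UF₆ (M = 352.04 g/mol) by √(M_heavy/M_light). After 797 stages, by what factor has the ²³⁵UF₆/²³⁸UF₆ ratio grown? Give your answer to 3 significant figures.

The single-stage factor is √(M_heavy/M_light), so 797 stages give [√(352.04/349.03)]^797 = (352.04/349.03)^(797/2).
= 1.00862^(797/2) = 30.6.

30.6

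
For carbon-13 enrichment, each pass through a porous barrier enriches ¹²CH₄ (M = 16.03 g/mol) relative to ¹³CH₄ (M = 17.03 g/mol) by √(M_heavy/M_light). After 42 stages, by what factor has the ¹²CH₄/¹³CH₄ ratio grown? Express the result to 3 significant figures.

Overall factor = α^42 with α = √(17.03/16.03), i.e. (17.03/16.03)^(42/2).
= 1.06238^21 = 3.56.

3.56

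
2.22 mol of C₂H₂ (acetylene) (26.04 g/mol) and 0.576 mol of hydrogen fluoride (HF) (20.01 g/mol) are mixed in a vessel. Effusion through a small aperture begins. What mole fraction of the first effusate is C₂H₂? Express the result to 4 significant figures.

Each component's effusion rate ∝ (its partial pressure)·(1/√M) ∝ n_i/√M_i.
So x_C₂H₂ in the escaping gas = (n_C₂H₂/√M_C₂H₂) / Σ(n_i/√M_i)
= (2.22/√26.04) / (2.22/√26.04 + 0.576/√20.01) = 0.4350/(0.4350 + 0.1288) = 0.7716.

0.7716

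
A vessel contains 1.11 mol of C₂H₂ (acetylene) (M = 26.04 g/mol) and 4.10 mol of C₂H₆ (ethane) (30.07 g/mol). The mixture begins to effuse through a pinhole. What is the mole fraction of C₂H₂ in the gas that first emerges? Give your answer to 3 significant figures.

The effusion rate of species i is ∝ p_i/√M_i ∝ n_i/√M_i.
x_C₂H₂(eff) = (n_C₂H₂/√M_C₂H₂) / (n_C₂H₂/√M_C₂H₂ + n_C₂H₆/√M_C₂H₆)
= (1.11/√26.04) / (1.11/√26.04 + 4.10/√30.07) = 0.2175/(0.2175 + 0.7477) = 0.225.

0.225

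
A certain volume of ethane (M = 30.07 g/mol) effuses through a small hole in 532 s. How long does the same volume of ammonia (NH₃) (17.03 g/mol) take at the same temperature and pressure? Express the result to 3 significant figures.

Graham's law gives t_NH₃/t_C₂H₆ = √(M_NH₃/M_C₂H₆) = √(17.03/30.07) = √0.5663 = 0.7526.
So the time for NH₃ is 532 × 0.7526 = 400 s.

400 s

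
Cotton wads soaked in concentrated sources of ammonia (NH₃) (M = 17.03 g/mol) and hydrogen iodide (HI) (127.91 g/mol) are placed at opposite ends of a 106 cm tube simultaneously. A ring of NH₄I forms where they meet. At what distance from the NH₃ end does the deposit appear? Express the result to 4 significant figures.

The fronts meet when d_NH₃ + d_HI = L with d_NH₃/d_HI = √(M_HI/M_NH₃) (Graham's law). Here √(M_HI/M_NH₃) = √(127.91/17.03) = 2.741.
With d_NH₃ + d_HI = 106 cm, d_HI = 106/(1 + 2.741) = 28.34 cm.
d_NH₃ = 106 − 28.34 = 77.66 cm.

77.66 cm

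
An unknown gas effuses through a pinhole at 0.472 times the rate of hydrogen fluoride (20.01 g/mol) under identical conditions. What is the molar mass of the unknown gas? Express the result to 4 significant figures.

Graham's law gives rate_X/rate_HF = √(M_HF/M_X).
0.472 = √(20.01/M_X)
M_X = 20.01 / 0.472² = 20.01 / 0.2228 = 89.82 g/mol

89.82 g/mol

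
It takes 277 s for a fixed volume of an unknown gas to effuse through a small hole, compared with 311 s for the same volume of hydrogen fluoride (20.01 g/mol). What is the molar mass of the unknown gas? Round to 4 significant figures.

From Graham's law, t_X/t_HF = √(M_X/M_HF).
277/311 = 0.8907 = √(M_X/20.01)
M_X = 20.01 × 0.8907² = 20.01 × 0.7933 = 15.87 g/mol

15.87 g/mol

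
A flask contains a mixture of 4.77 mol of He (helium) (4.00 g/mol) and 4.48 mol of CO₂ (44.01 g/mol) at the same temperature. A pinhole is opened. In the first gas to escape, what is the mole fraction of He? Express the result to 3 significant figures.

Each component's effusion rate ∝ (its partial pressure)·(1/√M) ∝ n_i/√M_i.
Mole fraction of He in the effusate = (n_He/√M_He) / (n_He/√M_He + n_CO₂/√M_CO₂)
= (4.77/√4.00) / (4.77/√4.00 + 4.48/√44.01) = 2.385/(2.385 + 0.6753) = 0.779.

0.779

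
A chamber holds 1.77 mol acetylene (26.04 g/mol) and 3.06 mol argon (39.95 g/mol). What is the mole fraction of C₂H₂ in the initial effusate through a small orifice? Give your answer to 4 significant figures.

0.4174

Rate_i ∝ x_i/√M_i (Graham's law weighted by mole fraction), so the effusate composition follows n_i/√M_i.
So x_C₂H₂ in the escaping gas = (n_C₂H₂/√M_C₂H₂) / Σ(n_i/√M_i)
= (1.77/√26.04) / (1.77/√26.04 + 3.06/√39.95) = 0.3469/(0.3469 + 0.4841) = 0.4174.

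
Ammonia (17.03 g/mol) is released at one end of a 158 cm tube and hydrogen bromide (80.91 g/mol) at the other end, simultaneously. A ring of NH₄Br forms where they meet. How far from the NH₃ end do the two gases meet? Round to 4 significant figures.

108.3 cm

Distances travelled in equal time are proportional to diffusion rates, so d_NH₃/d_HBr = √(M_HBr/M_NH₃) = √(80.91/17.03) = 2.180.
With d_NH₃ + d_HBr = 158 cm, d_HBr = 158/(1 + 2.180) = 49.69 cm.
d_NH₃ = 158 − 49.69 = 108.3 cm.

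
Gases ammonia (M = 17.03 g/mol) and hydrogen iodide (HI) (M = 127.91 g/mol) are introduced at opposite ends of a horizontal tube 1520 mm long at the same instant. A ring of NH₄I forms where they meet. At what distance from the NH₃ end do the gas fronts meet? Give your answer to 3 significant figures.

Graham's law gives d_NH₃/d_HI = rate_NH₃/rate_HI = √(M_HI/M_NH₃) = √(127.91/17.03) = 2.741.
With d_NH₃ + d_HI = 1520 mm, d_HI = 1520/(1 + 2.741) = 406.4 mm.
d_NH₃ = 1520 − 406.4 = 1110 mm.

1110 mm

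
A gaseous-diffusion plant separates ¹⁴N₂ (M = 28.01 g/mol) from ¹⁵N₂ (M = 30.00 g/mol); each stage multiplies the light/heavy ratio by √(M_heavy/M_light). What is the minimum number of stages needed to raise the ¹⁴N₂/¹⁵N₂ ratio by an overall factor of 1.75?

17

Single-stage factor α = √(30.00/28.01), so ln α = ½ ln(1.07105) = 0.03432.
Need α^N ≥ 1.75 ⇒ N ≥ ln(1.75) / ln α = 0.5596 / 0.03432 = 16.31.
So at least 17 stages are needed.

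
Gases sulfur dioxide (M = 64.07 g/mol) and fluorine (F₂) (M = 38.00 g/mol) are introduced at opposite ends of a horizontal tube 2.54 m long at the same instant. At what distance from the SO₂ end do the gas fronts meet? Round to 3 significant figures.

1.11 m

The fronts meet when d_SO₂ + d_F₂ = L with d_SO₂/d_F₂ = √(M_F₂/M_SO₂) (Graham's law). Here √(M_F₂/M_SO₂) = √(38.00/64.07) = 0.7701.
With d_SO₂ + d_F₂ = 2.54 m, d_F₂ = 2.54/(1 + 0.7701) = 1.435 m.
d_SO₂ = 2.54 − 1.435 = 1.11 m.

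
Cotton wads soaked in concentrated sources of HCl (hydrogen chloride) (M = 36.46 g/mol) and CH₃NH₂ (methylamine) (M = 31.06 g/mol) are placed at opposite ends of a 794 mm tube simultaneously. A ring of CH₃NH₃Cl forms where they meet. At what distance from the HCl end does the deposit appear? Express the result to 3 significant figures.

381 mm

In equal time, each gas travels a distance ∝ its rate ∝ 1/√M, so d_HCl/d_CH₃NH₂ = √(M_CH₃NH₂/M_HCl) = √(31.06/36.46) = 0.9230.
With d_HCl + d_CH₃NH₂ = 794 mm, d_CH₃NH₂ = 794/(1 + 0.9230) = 412.9 mm.
d_HCl = 794 − 412.9 = 381 mm.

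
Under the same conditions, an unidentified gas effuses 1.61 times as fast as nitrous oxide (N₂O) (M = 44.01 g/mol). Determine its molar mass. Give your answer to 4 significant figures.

By Graham's law, rate_X/rate_N₂O = √(M_N₂O/M_X).
1.61 = √(44.01/M_X)
M_X = 44.01 / 1.61² = 44.01 / 2.592 = 16.98 g/mol

16.98 g/mol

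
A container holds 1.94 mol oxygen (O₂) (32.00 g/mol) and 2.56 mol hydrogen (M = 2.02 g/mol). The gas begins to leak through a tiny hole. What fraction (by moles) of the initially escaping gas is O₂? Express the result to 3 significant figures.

The effusion rate of species i is ∝ p_i/√M_i ∝ n_i/√M_i.
x_O₂(eff) = (n_O₂/√M_O₂) / (n_O₂/√M_O₂ + n_H₂/√M_H₂)
= (1.94/√32.00) / (1.94/√32.00 + 2.56/√2.02) = 0.3429/(0.3429 + 1.801) = 0.160.

0.160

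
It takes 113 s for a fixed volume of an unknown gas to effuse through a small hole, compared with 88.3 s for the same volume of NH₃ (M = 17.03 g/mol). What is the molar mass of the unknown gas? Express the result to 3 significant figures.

27.9 g/mol

Since effusion rate ∝ 1/√M, t_X/t_NH₃ = √(M_X/M_NH₃).
113/88.3 = 1.280 = √(M_X/17.03)
M_X = 17.03 × 1.280² = 17.03 × 1.638 = 27.9 g/mol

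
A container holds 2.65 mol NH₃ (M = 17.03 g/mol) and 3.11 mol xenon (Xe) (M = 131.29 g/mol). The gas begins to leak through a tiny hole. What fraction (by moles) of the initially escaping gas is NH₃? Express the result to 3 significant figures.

0.703

Rate_i ∝ x_i/√M_i (Graham's law weighted by mole fraction), so the effusate composition follows n_i/√M_i.
Mole fraction of NH₃ in the effusate = (n_NH₃/√M_NH₃) / (n_NH₃/√M_NH₃ + n_Xe/√M_Xe)
= (2.65/√17.03) / (2.65/√17.03 + 3.11/√131.29) = 0.6422/(0.6422 + 0.2714) = 0.703.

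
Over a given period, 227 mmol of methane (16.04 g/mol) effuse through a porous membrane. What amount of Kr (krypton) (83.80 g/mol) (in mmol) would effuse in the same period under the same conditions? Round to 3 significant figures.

99.3 mmol

Graham's law gives rate_Kr/rate_CH₄ = √(M_CH₄/M_Kr) = √(16.04/83.80) = √0.1914 = 0.4375.
So the amount for Kr is 227 × 0.4375 = 99.3 mmol.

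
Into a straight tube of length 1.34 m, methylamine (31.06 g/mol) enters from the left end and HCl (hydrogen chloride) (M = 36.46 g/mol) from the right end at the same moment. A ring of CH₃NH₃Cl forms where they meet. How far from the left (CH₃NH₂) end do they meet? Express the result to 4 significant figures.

In equal time, each gas travels a distance ∝ its rate ∝ 1/√M, so d_CH₃NH₂/d_HCl = √(M_HCl/M_CH₃NH₂) = √(36.46/31.06) = 1.083.
With d_CH₃NH₂ + d_HCl = 1.34 m, d_HCl = 1.34/(1 + 1.083) = 0.6432 m.
d_CH₃NH₂ = 1.34 − 0.6432 = 0.6968 m.

0.6968 m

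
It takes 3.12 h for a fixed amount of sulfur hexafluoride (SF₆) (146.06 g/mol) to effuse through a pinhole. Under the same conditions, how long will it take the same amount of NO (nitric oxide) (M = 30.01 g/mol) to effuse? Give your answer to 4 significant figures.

From Graham's law, t_NO/t_SF₆ = √(M_NO/M_SF₆) = √(30.01/146.06) = √0.2055 = 0.4533.
So the time for NO is 3.12 × 0.4533 = 1.414 h.

1.414 h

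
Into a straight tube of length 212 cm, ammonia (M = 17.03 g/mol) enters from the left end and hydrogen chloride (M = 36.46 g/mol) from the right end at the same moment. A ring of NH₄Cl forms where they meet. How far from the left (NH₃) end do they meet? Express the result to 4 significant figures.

The fronts meet when d_NH₃ + d_HCl = L with d_NH₃/d_HCl = √(M_HCl/M_NH₃) (Graham's law). Here √(M_HCl/M_NH₃) = √(36.46/17.03) = 1.463.
With d_NH₃ + d_HCl = 212 cm, d_HCl = 212/(1 + 1.463) = 86.07 cm.
d_NH₃ = 212 − 86.07 = 125.9 cm.

125.9 cm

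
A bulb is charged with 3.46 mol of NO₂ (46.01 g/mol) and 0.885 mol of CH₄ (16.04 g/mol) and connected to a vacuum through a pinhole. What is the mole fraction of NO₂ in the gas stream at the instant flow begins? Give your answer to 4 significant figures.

0.6977

The effusion rate of species i is ∝ p_i/√M_i ∝ n_i/√M_i.
So x_NO₂ in the escaping gas = (n_NO₂/√M_NO₂) / Σ(n_i/√M_i)
= (3.46/√46.01) / (3.46/√46.01 + 0.885/√16.04) = 0.5101/(0.5101 + 0.2210) = 0.6977.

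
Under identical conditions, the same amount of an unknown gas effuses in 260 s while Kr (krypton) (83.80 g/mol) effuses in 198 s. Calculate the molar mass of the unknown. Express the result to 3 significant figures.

144 g/mol

By Graham's law, t_X/t_Kr = √(M_X/M_Kr).
260/198 = 1.313 = √(M_X/83.80)
M_X = 83.80 × 1.313² = 83.80 × 1.724 = 144 g/mol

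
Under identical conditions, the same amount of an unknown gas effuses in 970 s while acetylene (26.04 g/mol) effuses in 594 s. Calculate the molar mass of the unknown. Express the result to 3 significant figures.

Since effusion rate ∝ 1/√M, t_X/t_C₂H₂ = √(M_X/M_C₂H₂).
970/594 = 1.633 = √(M_X/26.04)
M_X = 26.04 × 1.633² = 26.04 × 2.667 = 69.4 g/mol

69.4 g/mol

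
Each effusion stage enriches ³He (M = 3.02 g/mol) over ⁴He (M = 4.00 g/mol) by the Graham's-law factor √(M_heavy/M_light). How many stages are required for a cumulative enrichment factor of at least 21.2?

22

With α = √(4.00/3.02) per stage, ln α = ½ ln(1.32450) = 0.1405.
Need α^N ≥ 21.2 ⇒ N ≥ ln(21.2) / ln α = 3.054 / 0.1405 = 21.73.
Rounding up, N = 22 stages.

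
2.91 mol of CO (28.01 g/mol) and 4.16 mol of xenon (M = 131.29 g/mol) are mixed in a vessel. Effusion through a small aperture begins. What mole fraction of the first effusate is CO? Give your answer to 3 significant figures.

Effusion rate of each component ∝ n_i/√M_i (partial pressure × 1/√M).
Mole fraction of CO in the effusate = (n_CO/√M_CO) / (n_CO/√M_CO + n_Xe/√M_Xe)
= (2.91/√28.01) / (2.91/√28.01 + 4.16/√131.29) = 0.5498/(0.5498 + 0.3631) = 0.602.

0.602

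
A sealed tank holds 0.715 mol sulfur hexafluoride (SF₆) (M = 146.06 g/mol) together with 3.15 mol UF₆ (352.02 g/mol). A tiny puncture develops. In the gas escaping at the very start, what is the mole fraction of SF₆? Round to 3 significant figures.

Each component's effusion rate ∝ (its partial pressure)·(1/√M) ∝ n_i/√M_i.
So x_SF₆ in the escaping gas = (n_SF₆/√M_SF₆) / Σ(n_i/√M_i)
= (0.715/√146.06) / (0.715/√146.06 + 3.15/√352.02) = 0.05916/(0.05916 + 0.1679) = 0.261.

0.261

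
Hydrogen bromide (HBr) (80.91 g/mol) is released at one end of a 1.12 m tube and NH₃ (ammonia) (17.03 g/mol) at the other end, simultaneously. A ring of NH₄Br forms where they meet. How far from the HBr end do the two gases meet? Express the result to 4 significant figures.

0.3522 m

In equal time, each gas travels a distance ∝ its rate ∝ 1/√M, so d_HBr/d_NH₃ = √(M_NH₃/M_HBr) = √(17.03/80.91) = 0.4588.
With d_HBr + d_NH₃ = 1.12 m, d_NH₃ = 1.12/(1 + 0.4588) = 0.7678 m.
d_HBr = 1.12 − 0.7678 = 0.3522 m.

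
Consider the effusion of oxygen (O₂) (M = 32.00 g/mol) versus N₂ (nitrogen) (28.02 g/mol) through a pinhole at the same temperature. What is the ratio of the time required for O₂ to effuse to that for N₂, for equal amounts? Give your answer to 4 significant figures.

1.069

Since effusion rate ∝ 1/√M, t_O₂/t_N₂ = √(M_O₂/M_N₂) = √(32.00/28.02) = √1.142 = 1.069.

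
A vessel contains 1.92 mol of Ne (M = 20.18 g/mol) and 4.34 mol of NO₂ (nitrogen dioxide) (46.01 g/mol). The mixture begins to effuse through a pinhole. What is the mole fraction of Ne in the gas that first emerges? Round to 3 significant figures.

0.400

Rate_i ∝ x_i/√M_i (Graham's law weighted by mole fraction), so the effusate composition follows n_i/√M_i.
x_Ne(eff) = (n_Ne/√M_Ne) / (n_Ne/√M_Ne + n_NO₂/√M_NO₂)
= (1.92/√20.18) / (1.92/√20.18 + 4.34/√46.01) = 0.4274/(0.4274 + 0.6398) = 0.400.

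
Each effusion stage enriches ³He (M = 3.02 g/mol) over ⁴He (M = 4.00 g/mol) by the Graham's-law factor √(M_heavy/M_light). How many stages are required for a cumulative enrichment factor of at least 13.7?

19

Per stage α = (4.00/3.02)^(1/2) = 1.32450^0.5, giving ln α = 0.1405.
Need α^N ≥ 13.7 ⇒ N ≥ ln(13.7) / ln α = 2.617 / 0.1405 = 18.63.
Rounding up, N = 19 stages.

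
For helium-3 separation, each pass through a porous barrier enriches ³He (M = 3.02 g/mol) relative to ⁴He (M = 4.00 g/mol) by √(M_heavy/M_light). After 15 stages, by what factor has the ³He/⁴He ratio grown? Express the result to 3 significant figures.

8.23

After 15 stages the ratio has grown by (√(4.00/3.02))^15 = (4.00/3.02)^(15/2).
= 1.32450^(15/2) = 8.23.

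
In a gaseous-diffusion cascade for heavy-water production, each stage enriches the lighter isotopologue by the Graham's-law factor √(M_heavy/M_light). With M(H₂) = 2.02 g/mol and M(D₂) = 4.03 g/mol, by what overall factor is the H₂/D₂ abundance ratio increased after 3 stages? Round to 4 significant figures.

The single-stage factor is √(M_heavy/M_light), so 3 stages give [√(4.03/2.02)]^3 = (4.03/2.02)^(3/2).
= 1.99505^(3/2) = 2.818.

2.818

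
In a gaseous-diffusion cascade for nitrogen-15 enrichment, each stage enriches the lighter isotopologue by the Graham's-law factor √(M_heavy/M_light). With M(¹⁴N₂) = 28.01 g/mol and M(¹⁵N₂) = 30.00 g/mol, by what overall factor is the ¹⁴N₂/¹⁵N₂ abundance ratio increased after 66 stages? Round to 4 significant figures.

After 66 stages the ratio has grown by (√(30.00/28.01))^66 = (30.00/28.01)^(66/2).
= 1.07105^33 = 9.631.

9.631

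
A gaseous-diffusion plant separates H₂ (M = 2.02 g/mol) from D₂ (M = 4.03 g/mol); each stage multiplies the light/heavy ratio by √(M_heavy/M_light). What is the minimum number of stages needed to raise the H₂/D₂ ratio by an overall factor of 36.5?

11

With α = √(4.03/2.02) per stage, ln α = ½ ln(1.99505) = 0.3453.
Need α^N ≥ 36.5 ⇒ N ≥ ln(36.5) / ln α = 3.597 / 0.3453 = 10.42.
So at least 11 stages are needed.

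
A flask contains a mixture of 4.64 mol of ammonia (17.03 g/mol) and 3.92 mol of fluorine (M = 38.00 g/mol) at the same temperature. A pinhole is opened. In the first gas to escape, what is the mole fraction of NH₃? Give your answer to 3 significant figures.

Rate_i ∝ x_i/√M_i (Graham's law weighted by mole fraction), so the effusate composition follows n_i/√M_i.
Mole fraction of NH₃ in the effusate = (n_NH₃/√M_NH₃) / (n_NH₃/√M_NH₃ + n_F₂/√M_F₂)
= (4.64/√17.03) / (4.64/√17.03 + 3.92/√38.00) = 1.124/(1.124 + 0.6359) = 0.639.

0.639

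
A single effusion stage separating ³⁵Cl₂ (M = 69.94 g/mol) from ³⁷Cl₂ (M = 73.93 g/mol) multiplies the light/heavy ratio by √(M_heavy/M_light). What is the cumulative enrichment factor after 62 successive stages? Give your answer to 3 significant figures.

5.58

The single-stage factor is √(M_heavy/M_light), so 62 stages give [√(73.93/69.94)]^62 = (73.93/69.94)^(62/2).
= 1.05705^31 = 5.58.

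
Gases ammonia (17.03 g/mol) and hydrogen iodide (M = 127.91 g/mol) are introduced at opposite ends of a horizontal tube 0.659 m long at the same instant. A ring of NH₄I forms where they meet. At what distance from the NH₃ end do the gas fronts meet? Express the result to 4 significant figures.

0.4828 m

Distances travelled in equal time are proportional to diffusion rates, so d_NH₃/d_HI = √(M_HI/M_NH₃) = √(127.91/17.03) = 2.741.
With d_NH₃ + d_HI = 0.659 m, d_HI = 0.659/(1 + 2.741) = 0.1762 m.
d_NH₃ = 0.659 − 0.1762 = 0.4828 m.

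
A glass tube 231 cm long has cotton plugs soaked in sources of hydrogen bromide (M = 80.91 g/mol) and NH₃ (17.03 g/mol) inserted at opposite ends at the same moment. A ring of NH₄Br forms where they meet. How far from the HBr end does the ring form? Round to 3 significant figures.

72.6 cm

In equal time, each gas travels a distance ∝ its rate ∝ 1/√M, so d_HBr/d_NH₃ = √(M_NH₃/M_HBr) = √(17.03/80.91) = 0.4588.
With d_HBr + d_NH₃ = 231 cm, d_NH₃ = 231/(1 + 0.4588) = 158.4 cm.
d_HBr = 231 − 158.4 = 72.6 cm.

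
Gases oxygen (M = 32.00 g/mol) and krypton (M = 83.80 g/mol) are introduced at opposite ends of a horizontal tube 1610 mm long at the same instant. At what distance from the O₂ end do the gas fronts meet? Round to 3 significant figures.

995 mm

In equal time, each gas travels a distance ∝ its rate ∝ 1/√M, so d_O₂/d_Kr = √(M_Kr/M_O₂) = √(83.80/32.00) = 1.618.
With d_O₂ + d_Kr = 1610 mm, d_Kr = 1610/(1 + 1.618) = 614.9 mm.
d_O₂ = 1610 − 614.9 = 995 mm.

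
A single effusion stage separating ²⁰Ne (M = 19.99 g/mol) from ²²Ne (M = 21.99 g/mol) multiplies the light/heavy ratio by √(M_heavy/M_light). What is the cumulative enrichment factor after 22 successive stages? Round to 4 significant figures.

Overall factor = α^22 with α = √(21.99/19.99), i.e. (21.99/19.99)^(22/2).
= 1.10005^11 = 2.855.

2.855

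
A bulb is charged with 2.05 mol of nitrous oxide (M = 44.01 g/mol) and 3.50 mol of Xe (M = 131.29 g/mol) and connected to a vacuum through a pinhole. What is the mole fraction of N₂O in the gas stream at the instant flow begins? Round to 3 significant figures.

Rate_i ∝ x_i/√M_i (Graham's law weighted by mole fraction), so the effusate composition follows n_i/√M_i.
x_N₂O(eff) = (n_N₂O/√M_N₂O) / (n_N₂O/√M_N₂O + n_Xe/√M_Xe)
= (2.05/√44.01) / (2.05/√44.01 + 3.50/√131.29) = 0.3090/(0.3090 + 0.3055) = 0.503.

0.503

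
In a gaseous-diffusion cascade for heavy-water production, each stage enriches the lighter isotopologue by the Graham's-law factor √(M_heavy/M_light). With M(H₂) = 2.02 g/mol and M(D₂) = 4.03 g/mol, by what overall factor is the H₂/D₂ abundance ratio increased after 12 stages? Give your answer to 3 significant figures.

63.1

After 12 stages the ratio has grown by (√(4.03/2.02))^12 = (4.03/2.02)^(12/2).
= 1.99505^6 = 63.1.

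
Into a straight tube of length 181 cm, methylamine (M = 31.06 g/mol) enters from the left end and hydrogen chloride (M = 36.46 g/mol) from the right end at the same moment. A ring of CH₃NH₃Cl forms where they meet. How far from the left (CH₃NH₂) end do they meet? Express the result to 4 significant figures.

In equal time, each gas travels a distance ∝ its rate ∝ 1/√M, so d_CH₃NH₂/d_HCl = √(M_HCl/M_CH₃NH₂) = √(36.46/31.06) = 1.083.
With d_CH₃NH₂ + d_HCl = 181 cm, d_HCl = 181/(1 + 1.083) = 86.88 cm.
d_CH₃NH₂ = 181 − 86.88 = 94.12 cm.

94.12 cm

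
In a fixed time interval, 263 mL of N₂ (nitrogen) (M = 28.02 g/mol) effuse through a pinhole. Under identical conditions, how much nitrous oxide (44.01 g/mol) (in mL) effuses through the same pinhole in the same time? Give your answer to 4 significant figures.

Since effusion rate ∝ 1/√M, rate_N₂O/rate_N₂ = √(M_N₂/M_N₂O) = √(28.02/44.01) = √0.6367 = 0.7979.
So the volume for N₂O is 263 × 0.7979 = 209.9 mL.

209.9 mL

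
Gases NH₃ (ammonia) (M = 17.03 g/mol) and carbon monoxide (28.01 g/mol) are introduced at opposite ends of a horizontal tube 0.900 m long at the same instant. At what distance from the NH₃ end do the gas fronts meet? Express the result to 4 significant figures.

0.5057 m

Distances travelled in equal time are proportional to diffusion rates, so d_NH₃/d_CO = √(M_CO/M_NH₃) = √(28.01/17.03) = 1.282.
With d_NH₃ + d_CO = 0.900 m, d_CO = 0.900/(1 + 1.282) = 0.3943 m.
d_NH₃ = 0.900 − 0.3943 = 0.5057 m.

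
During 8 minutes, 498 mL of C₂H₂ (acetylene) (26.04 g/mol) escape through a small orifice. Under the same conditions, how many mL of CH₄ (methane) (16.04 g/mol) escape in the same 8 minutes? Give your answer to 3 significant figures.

635 mL

Using Graham's law: rate_CH₄/rate_C₂H₂ = √(M_C₂H₂/M_CH₄) = √(26.04/16.04) = √1.623 = 1.274.
So the volume for CH₄ is 498 × 1.274 = 635 mL.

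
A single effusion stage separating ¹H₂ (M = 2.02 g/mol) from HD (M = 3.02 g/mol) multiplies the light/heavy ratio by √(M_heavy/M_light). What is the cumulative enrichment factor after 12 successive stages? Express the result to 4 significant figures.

After 12 stages the ratio has grown by (√(3.02/2.02))^12 = (3.02/2.02)^(12/2).
= 1.49505^6 = 11.17.

11.17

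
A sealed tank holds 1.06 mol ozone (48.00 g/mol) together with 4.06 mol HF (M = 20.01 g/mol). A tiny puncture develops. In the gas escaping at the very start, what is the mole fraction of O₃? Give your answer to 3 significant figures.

Effusion rate of each component ∝ n_i/√M_i (partial pressure × 1/√M).
x_O₃(eff) = (n_O₃/√M_O₃) / (n_O₃/√M_O₃ + n_HF/√M_HF)
= (1.06/√48.00) / (1.06/√48.00 + 4.06/√20.01) = 0.1530/(0.1530 + 0.9076) = 0.144.

0.144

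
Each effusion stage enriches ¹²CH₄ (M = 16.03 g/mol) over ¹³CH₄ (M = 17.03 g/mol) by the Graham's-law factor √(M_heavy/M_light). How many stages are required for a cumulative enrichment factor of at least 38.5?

Single-stage factor α = √(17.03/16.03), so ln α = ½ ln(1.06238) = 0.03026.
Need α^N ≥ 38.5 ⇒ N ≥ ln(38.5) / ln α = 3.651 / 0.03026 = 120.65.
Minimum whole number of stages: N = 121.

121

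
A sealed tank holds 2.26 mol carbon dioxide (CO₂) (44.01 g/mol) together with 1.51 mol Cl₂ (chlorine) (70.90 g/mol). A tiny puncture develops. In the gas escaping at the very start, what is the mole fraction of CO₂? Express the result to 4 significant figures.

0.6551

Effusion rate of each component ∝ n_i/√M_i (partial pressure × 1/√M).
So x_CO₂ in the escaping gas = (n_CO₂/√M_CO₂) / Σ(n_i/√M_i)
= (2.26/√44.01) / (2.26/√44.01 + 1.51/√70.90) = 0.3407/(0.3407 + 0.1793) = 0.6551.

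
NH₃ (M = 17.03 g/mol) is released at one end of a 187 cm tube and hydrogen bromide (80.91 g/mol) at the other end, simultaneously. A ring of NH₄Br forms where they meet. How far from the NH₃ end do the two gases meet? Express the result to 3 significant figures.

128 cm

In equal time, each gas travels a distance ∝ its rate ∝ 1/√M, so d_NH₃/d_HBr = √(M_HBr/M_NH₃) = √(80.91/17.03) = 2.180.
With d_NH₃ + d_HBr = 187 cm, d_HBr = 187/(1 + 2.180) = 58.81 cm.
d_NH₃ = 187 − 58.81 = 128 cm.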